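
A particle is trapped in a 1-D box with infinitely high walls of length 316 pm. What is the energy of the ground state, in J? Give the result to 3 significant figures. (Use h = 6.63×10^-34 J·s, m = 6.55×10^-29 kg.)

For an infinite well E_n = n²h²/(8mL²), so E_1 = h²/(8mL²) = (6.63×10^-34)²/(8·6.55×10^-29·(3.16×10^-10 m)²) = 8.401×10^-21 J.

E_1 = 8.40×10^-21 J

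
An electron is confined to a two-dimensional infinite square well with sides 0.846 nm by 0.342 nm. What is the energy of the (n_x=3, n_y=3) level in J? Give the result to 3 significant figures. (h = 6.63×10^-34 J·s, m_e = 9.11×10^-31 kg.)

E = 5.40×10^-18 J

For a 2D rectangular well E = (h²/8m_e)·Σ n_i²/L_i² = (6.63×10^-34)²/(8·9.11×10^-31) · [3²/(0.846 nm)² + 3²/(0.342 nm)²].
Evaluating gives E = 5.40×10^-18 J.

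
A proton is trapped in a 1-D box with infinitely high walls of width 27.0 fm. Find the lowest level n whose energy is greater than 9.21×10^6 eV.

n = 6

E_1 = h²/(8m_pL²) = 4.500×10^-14 J = 2.809×10^5 eV.
Need n² > 9.21×10^6/2.809×10^5 = 32.79, i.e. n > 5.726.
The smallest integer satisfying this is n = 6.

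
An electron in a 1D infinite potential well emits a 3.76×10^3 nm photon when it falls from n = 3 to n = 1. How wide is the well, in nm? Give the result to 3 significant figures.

L = 3.02 nm

The photon carries ΔE = hc/λ = 6.626×10^-34·2.998×10^8/3.76×10^-6 m = 5.283×10^-20 J.
Since ΔE = (3² − 1²)E_1, E_1 = 6.604×10^-21 J, and L = h/√(8m_eE_1) = 3.02×10^-9 m = 3.02 nm.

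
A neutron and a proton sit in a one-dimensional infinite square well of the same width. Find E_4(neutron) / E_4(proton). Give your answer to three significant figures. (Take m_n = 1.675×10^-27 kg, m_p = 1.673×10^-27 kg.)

0.999

E_n ∝ 1/m at fixed n and L, so the ratio is m_p/m_n = 1.673×10^-27/1.675×10^-27 = 0.999.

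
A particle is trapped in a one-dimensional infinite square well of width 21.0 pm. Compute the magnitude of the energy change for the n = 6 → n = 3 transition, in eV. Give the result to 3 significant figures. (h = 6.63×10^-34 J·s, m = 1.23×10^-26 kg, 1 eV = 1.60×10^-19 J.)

|ΔE| = 1.71 eV

E_1 = h²/(8mL²) = 1.013×10^-20 J.
|ΔE| = |6² − 3²|·E_1 = 27·1.013×10^-20 J = 2.735×10^-19 J = 1.71 eV.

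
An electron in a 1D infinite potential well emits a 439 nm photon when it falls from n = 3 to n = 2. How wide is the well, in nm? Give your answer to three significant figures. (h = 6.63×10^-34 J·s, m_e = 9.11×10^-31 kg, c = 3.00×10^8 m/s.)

The photon carries ΔE = hc/λ = 6.63×10^-34·3.00×10^8/4.39×10^-7 m = 4.531×10^-19 J.
Since ΔE = (3² − 2²)E_1, E_1 = 9.062×10^-20 J, and L = h/√(8m_eE_1) = 8.16×10^-10 m = 0.816 nm.

L = 0.816 nm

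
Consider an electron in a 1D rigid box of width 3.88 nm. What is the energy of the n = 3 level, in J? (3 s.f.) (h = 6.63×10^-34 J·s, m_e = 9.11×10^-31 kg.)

E_3 = 3.61×10^-20 J

For an infinite well E_n = n²h²/(8m_eL²), so E_1 = h²/(8m_eL²) = (6.63×10^-34)²/(8·9.11×10^-31·(3.88×10^-9 m)²) = 4.006×10^-21 J.
Then E_3 = 3²·E_1 = 9·4.006×10^-21 J = 3.61×10^-20 J.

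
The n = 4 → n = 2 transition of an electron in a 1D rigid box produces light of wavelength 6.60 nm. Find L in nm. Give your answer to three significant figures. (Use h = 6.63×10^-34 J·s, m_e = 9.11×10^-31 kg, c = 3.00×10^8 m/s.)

The photon carries ΔE = hc/λ = 6.63×10^-34·3.00×10^8/6.60×10^-9 m = 3.014×10^-17 J.
Since ΔE = (4² − 2²)E_1, E_1 = 2.512×10^-18 J, and L = h/√(8m_eE_1) = 1.55×10^-10 m = 0.155 nm.

L = 0.155 nm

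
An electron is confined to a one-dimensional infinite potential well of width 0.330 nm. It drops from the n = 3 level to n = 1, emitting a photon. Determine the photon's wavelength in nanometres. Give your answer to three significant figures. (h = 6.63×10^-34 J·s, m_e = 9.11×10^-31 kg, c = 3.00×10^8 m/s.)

E_1 = h²/(8m_eL²) = 5.538×10^-19 J, so ΔE = (3² − 1²)E_1 = 4.430×10^-18 J.
λ = hc/ΔE = (6.63×10^-34·3.00×10^8)/4.430×10^-18 = 4.49×10^-8 m = 44.9 nm.

λ = 44.9 nm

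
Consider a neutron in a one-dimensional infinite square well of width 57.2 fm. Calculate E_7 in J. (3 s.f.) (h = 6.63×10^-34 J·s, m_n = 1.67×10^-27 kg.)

E_7 = 4.93×10^-13 J

For an infinite well E_n = n²h²/(8m_nL²), so E_1 = h²/(8m_nL²) = (6.63×10^-34)²/(8·1.67×10^-27·(5.72×10^-14 m)²) = 1.006×10^-14 J.
Then E_7 = 7²·E_1 = 49·1.006×10^-14 J = 4.93×10^-13 J.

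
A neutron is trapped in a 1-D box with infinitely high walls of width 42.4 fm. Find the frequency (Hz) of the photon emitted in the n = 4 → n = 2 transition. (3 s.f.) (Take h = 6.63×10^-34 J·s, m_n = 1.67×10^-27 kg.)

E_1 = h²/(8m_nL²) = 1.830×10^-14 J and ΔE = (4² − 2²)E_1 = 2.196×10^-13 J.
f = ΔE/h = 2.196×10^-13/6.63×10^-34 = 3.31×10^20 Hz.

f = 3.31×10^20 Hz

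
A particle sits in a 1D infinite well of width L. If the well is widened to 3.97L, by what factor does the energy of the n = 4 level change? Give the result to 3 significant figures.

E_n ∝ 1/L², so the energy scales by 1/3.97² = 0.0634.

0.0634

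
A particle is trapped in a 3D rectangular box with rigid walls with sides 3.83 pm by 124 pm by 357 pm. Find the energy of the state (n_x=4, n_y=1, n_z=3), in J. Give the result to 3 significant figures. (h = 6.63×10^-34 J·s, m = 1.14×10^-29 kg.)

E = 5.26×10^-15 J

For a 3D rectangular well E = (h²/8m)·Σ n_i²/L_i² = (6.63×10^-34)²/(8·1.14×10^-29) · [4²/(3.83 pm)² + 1²/(124 pm)² + 3²/(357 pm)²].
Evaluating gives E = 5.26×10^-15 J.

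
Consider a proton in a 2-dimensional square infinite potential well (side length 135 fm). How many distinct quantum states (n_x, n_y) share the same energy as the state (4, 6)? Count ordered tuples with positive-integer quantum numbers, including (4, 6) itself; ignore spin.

The level has n_x² + n_y² = 52. The ordered positive-integer solutions are (4, 6), (6, 4).
That gives 2 states.

degeneracy = 2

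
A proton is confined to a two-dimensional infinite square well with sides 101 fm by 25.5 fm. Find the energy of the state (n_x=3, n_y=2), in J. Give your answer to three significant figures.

E = 2.31×10^-13 J

For a 2D rectangular well E = (h²/8m_p)·Σ n_i²/L_i² = (6.626×10^-34)²/(8·1.673×10^-27) · [3²/(101 fm)² + 2²/(25.5 fm)²].
Evaluating gives E = 2.31×10^-13 J.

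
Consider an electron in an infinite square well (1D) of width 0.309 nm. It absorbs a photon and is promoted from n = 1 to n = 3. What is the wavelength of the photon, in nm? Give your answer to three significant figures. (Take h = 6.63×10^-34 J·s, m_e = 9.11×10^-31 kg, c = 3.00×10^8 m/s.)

λ = 39.4 nm

E_1 = h²/(8m_eL²) = 6.317×10^-19 J, so ΔE = (3² − 1²)E_1 = 5.054×10^-18 J.
λ = hc/ΔE = (6.63×10^-34·3.00×10^8)/5.054×10^-18 = 3.94×10^-8 m = 39.4 nm.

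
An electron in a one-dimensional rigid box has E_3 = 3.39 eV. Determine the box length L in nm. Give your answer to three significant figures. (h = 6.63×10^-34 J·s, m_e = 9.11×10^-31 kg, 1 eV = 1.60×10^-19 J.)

From E_n = n²h²/(8m_eL²), L = n·h/√(8m_eE_n).
E_3 = 3.39 eV = 5.424×10^-19 J, so L = 3·6.63×10^-34/√(8·9.11×10^-31·5.424×10^-19) = 1.00×10^-9 m = 1.00 nm.

L = 1.00 nm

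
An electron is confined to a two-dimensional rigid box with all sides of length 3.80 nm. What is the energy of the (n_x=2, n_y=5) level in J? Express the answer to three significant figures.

E = 1.21×10^-19 J

For a 2D rectangular well E = (h²/8m_e)·Σ n_i²/L_i² = (6.626×10^-34)²/(8·9.109×10^-31) · [2²/(3.80 nm)² + 5²/(3.80 nm)²].
Evaluating gives E = 1.21×10^-19 J.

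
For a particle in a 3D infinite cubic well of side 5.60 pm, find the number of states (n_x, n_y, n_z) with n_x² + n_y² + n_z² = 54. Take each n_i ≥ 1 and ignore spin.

degeneracy = 12

The level has n_x² + n_y² + n_z² = 54. The ordered positive-integer solutions are (1, 2, 7), (1, 7, 2), (2, 1, 7), (2, 5, 5), (2, 7, 1), (3, 3, 6), (3, 6, 3), (5, 2, 5), (5, 5, 2), (6, 3, 3), (7, 1, 2), (7, 2, 1).
That gives 12 states.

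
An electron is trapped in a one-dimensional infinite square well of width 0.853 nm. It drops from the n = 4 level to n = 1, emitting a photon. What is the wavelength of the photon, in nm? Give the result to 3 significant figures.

E_1 = h²/(8m_eL²) = 8.280×10^-20 J, so ΔE = (4² − 1²)E_1 = 1.242×10^-18 J.
λ = hc/ΔE = (6.626×10^-34·2.998×10^8)/1.242×10^-18 = 1.60×10^-7 m = 160 nm.

λ = 160 nm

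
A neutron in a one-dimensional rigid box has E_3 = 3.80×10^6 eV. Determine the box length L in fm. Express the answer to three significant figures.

From E_n = n²h²/(8m_nL²), L = n·h/√(8m_nE_n).
E_3 = 3.80×10^6 eV = 6.088×10^-13 J, so L = 3·6.626×10^-34/√(8·1.675×10^-27·6.088×10^-13) = 2.20×10^-14 m = 22.0 fm.

L = 22.0 fm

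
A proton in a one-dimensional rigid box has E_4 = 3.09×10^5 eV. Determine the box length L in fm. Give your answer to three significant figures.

L = 103 fm

From E_n = n²h²/(8m_pL²), L = n·h/√(8m_pE_n).
E_4 = 3.09×10^5 eV = 4.950×10^-14 J, so L = 4·6.626×10^-34/√(8·1.673×10^-27·4.950×10^-14) = 1.03×10^-13 m = 103 fm.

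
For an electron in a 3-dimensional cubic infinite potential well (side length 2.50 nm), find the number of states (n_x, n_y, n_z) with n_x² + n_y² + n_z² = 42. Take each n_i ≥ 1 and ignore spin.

degeneracy = 6

The level has n_x² + n_y² + n_z² = 42. The ordered positive-integer solutions are (1, 4, 5), (1, 5, 4), (4, 1, 5), (4, 5, 1), (5, 1, 4), (5, 4, 1).
That gives 6 states.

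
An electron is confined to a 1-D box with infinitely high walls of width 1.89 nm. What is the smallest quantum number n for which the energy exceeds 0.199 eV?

n = 2

E_1 = h²/(8m_eL²) = 1.687×10^-20 J = 0.1053 eV.
Need n² > 0.199/0.1053 = 1.890, i.e. n > 1.375.
The smallest integer satisfying this is n = 2.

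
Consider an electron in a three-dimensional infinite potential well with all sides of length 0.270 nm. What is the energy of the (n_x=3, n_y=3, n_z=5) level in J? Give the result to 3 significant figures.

For a 3D rectangular well E = (h²/8m_e)·Σ n_i²/L_i² = (6.626×10^-34)²/(8·9.109×10^-31) · [3²/(0.270 nm)² + 3²/(0.270 nm)² + 5²/(0.270 nm)²].
Evaluating gives E = 3.55×10^-17 J.

E = 3.55×10^-17 J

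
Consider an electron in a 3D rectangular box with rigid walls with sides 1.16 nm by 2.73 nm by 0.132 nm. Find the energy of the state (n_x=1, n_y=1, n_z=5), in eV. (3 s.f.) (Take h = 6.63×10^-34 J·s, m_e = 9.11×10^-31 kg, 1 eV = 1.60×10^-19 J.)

For a 3D rectangular well E = (h²/8m_e)·Σ n_i²/L_i² = (6.63×10^-34)²/(8·9.11×10^-31) · [1²/(1.16 nm)² + 1²/(2.73 nm)² + 5²/(0.132 nm)²].
Evaluating gives E = 8.659×10^-17 J = 541 eV.

E = 541 eV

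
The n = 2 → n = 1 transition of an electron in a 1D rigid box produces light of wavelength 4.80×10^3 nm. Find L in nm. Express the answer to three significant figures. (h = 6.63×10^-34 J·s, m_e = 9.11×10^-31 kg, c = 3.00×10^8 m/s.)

The photon carries ΔE = hc/λ = 6.63×10^-34·3.00×10^8/4.80×10^-6 m = 4.144×10^-20 J.
Since ΔE = (2² − 1²)E_1, E_1 = 1.381×10^-20 J, and L = h/√(8m_eE_1) = 2.09×10^-9 m = 2.09 nm.

L = 2.09 nm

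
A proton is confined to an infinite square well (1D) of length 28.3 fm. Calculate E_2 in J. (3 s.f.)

For an infinite well E_n = n²h²/(8m_pL²), so E_1 = h²/(8m_pL²) = (6.626×10^-34)²/(8·1.673×10^-27·(2.83×10^-14 m)²) = 4.096×10^-14 J.
Then E_2 = 2²·E_1 = 4·4.096×10^-14 J = 1.64×10^-13 J.

E_2 = 1.64×10^-13 J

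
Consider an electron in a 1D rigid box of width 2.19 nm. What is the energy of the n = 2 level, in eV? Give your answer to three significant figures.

E_2 = 0.314 eV

For an infinite well E_n = n²h²/(8m_eL²), so E_1 = h²/(8m_eL²) = (6.626×10^-34)²/(8·9.109×10^-31·(2.19×10^-9 m)²) = 1.256×10^-20 J.
Then E_2 = 2²·E_1 = 4·1.256×10^-20 J = 5.024×10^-20 J.
Converting, E_2 = 5.024×10^-20 J / (1.602×10^-19 J/eV) = 0.314 eV.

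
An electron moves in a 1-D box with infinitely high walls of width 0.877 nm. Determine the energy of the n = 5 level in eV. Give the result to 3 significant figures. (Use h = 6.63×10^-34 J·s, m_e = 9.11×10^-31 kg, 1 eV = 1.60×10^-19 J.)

E_5 = 12.3 eV

For an infinite well E_n = n²h²/(8m_eL²), so E_1 = h²/(8m_eL²) = (6.63×10^-34)²/(8·9.11×10^-31·(8.77×10^-10 m)²) = 7.842×10^-20 J.
Then E_5 = 5²·E_1 = 25·7.842×10^-20 J = 1.961×10^-18 J.
Converting, E_5 = 1.961×10^-18 J / (1.60×10^-19 J/eV) = 12.3 eV.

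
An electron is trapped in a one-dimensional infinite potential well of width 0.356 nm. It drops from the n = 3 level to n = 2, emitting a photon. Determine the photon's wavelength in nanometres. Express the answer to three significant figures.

E_1 = h²/(8m_eL²) = 4.754×10^-19 J, so ΔE = (3² − 2²)E_1 = 2.377×10^-18 J.
λ = hc/ΔE = (6.626×10^-34·2.998×10^8)/2.377×10^-18 = 8.36×10^-8 m = 83.6 nm.

λ = 83.6 nm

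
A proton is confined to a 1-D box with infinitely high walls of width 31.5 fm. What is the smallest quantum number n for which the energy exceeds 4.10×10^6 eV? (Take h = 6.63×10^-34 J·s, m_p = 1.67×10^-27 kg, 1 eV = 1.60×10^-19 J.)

n = 5

E_1 = h²/(8m_pL²) = 3.316×10^-14 J = 2.073×10^5 eV.
Need n² > 4.10×10^6/2.073×10^5 = 19.78, i.e. n > 4.447.
The smallest integer satisfying this is n = 5.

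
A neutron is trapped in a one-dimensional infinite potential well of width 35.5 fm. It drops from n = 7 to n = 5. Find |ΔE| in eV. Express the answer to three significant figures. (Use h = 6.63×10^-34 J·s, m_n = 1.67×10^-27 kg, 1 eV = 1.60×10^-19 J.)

|ΔE| = 3.92×10^6 eV

E_1 = h²/(8m_nL²) = 2.611×10^-14 J.
|ΔE| = |7² − 5²|·E_1 = 24·2.611×10^-14 J = 6.266×10^-13 J = 3.92×10^6 eV.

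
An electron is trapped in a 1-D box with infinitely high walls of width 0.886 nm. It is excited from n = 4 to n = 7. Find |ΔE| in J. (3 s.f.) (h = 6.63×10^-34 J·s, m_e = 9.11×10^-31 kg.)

E_1 = h²/(8m_eL²) = 7.683×10^-20 J.
|ΔE| = |4² − 7²|·E_1 = 33·7.683×10^-20 J = 2.54×10^-18 J.

|ΔE| = 2.54×10^-18 J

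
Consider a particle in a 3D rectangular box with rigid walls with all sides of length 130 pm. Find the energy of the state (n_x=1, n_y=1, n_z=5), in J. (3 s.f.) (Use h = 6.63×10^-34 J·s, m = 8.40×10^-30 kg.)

For a 3D rectangular well E = (h²/8m)·Σ n_i²/L_i² = (6.63×10^-34)²/(8·8.40×10^-30) · [1²/(130 pm)² + 1²/(130 pm)² + 5²/(130 pm)²].
Evaluating gives E = 1.05×10^-17 J.

E = 1.05×10^-17 J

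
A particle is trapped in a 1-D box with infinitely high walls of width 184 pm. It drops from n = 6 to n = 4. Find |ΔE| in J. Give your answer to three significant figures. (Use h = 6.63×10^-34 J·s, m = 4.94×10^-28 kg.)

E_1 = h²/(8mL²) = 3.285×10^-21 J.
|ΔE| = |6² − 4²|·E_1 = 20·3.285×10^-21 J = 6.57×10^-20 J.

|ΔE| = 6.57×10^-20 J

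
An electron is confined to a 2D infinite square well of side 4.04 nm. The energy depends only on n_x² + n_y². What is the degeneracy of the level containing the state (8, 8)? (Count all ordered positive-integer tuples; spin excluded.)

degeneracy = 1

The level has n_x² + n_y² = 128. The ordered positive-integer solutions are (8, 8).
That gives 1 state.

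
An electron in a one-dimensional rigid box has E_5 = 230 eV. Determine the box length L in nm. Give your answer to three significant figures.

L = 0.202 nm

From E_n = n²h²/(8m_eL²), L = n·h/√(8m_eE_n).
E_5 = 230 eV = 3.685×10^-17 J, so L = 5·6.626×10^-34/√(8·9.109×10^-31·3.685×10^-17) = 2.02×10^-10 m = 0.202 nm.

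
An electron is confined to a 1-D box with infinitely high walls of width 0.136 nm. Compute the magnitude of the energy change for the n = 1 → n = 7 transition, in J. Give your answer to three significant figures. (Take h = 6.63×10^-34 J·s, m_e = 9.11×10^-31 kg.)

|ΔE| = 1.57×10^-16 J

E_1 = h²/(8m_eL²) = 3.261×10^-18 J.
|ΔE| = |1² − 7²|·E_1 = 48·3.261×10^-18 J = 1.57×10^-16 J.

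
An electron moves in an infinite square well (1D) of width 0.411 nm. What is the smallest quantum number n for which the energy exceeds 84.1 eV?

n = 7

E_1 = h²/(8m_eL²) = 3.567×10^-19 J = 2.227 eV.
Need n² > 84.1/2.227 = 37.76, i.e. n > 6.145.
The smallest integer satisfying this is n = 7.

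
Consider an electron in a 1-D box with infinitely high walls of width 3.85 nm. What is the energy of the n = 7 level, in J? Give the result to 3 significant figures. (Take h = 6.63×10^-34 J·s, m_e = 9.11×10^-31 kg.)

E_7 = 1.99×10^-19 J

For an infinite well E_n = n²h²/(8m_eL²), so E_1 = h²/(8m_eL²) = (6.63×10^-34)²/(8·9.11×10^-31·(3.85×10^-9 m)²) = 4.069×10^-21 J.
Then E_7 = 7²·E_1 = 49·4.069×10^-21 J = 1.99×10^-19 J.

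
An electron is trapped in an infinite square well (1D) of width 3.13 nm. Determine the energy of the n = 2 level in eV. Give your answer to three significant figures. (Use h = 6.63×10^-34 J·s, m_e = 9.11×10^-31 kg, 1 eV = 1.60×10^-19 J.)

For an infinite well E_n = n²h²/(8m_eL²), so E_1 = h²/(8m_eL²) = (6.63×10^-34)²/(8·9.11×10^-31·(3.13×10^-9 m)²) = 6.156×10^-21 J.
Then E_2 = 2²·E_1 = 4·6.156×10^-21 J = 2.462×10^-20 J.
Converting, E_2 = 2.462×10^-20 J / (1.60×10^-19 J/eV) = 0.154 eV.

E_2 = 0.154 eV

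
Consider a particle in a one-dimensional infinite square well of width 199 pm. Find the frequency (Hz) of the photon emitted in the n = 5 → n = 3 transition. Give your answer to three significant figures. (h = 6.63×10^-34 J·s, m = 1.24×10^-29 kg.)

E_1 = h²/(8mL²) = 1.119×10^-19 J and ΔE = (5² − 3²)E_1 = 1.790×10^-18 J.
f = ΔE/h = 1.790×10^-18/6.63×10^-34 = 2.70×10^15 Hz.

f = 2.70×10^15 Hz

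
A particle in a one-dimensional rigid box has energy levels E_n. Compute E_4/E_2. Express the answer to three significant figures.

4.00

E_n ∝ n², so E_4/E_2 = 4²/2² = 16/4 = 4.00.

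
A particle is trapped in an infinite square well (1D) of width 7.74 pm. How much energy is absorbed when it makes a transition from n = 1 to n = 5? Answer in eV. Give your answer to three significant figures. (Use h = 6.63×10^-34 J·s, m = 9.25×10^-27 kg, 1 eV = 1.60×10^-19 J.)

|ΔE| = 14.9 eV

E_1 = h²/(8mL²) = 9.915×10^-20 J.
|ΔE| = |1² − 5²|·E_1 = 24·9.915×10^-20 J = 2.380×10^-18 J = 14.9 eV.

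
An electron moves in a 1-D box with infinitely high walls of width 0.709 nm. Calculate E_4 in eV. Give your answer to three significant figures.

E_4 = 12.0 eV

For an infinite well E_n = n²h²/(8m_eL²), so E_1 = h²/(8m_eL²) = (6.626×10^-34)²/(8·9.109×10^-31·(7.09×10^-10 m)²) = 1.199×10^-19 J.
Then E_4 = 4²·E_1 = 16·1.199×10^-19 J = 1.918×10^-18 J.
Converting, E_4 = 1.918×10^-18 J / (1.602×10^-19 J/eV) = 12.0 eV.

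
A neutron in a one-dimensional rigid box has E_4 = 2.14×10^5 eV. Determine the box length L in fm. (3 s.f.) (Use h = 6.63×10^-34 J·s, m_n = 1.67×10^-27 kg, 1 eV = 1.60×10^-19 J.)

From E_n = n²h²/(8m_nL²), L = n·h/√(8m_nE_n).
E_4 = 2.14×10^5 eV = 3.424×10^-14 J, so L = 4·6.63×10^-34/√(8·1.67×10^-27·3.424×10^-14) = 1.24×10^-13 m = 124 fm.

L = 124 fm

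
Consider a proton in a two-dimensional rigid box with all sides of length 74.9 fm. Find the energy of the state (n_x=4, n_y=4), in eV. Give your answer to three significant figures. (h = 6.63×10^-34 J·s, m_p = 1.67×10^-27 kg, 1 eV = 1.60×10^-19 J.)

E = 1.17×10^6 eV

For a 2D rectangular well E = (h²/8m_p)·Σ n_i²/L_i² = (6.63×10^-34)²/(8·1.67×10^-27) · [4²/(74.9 fm)² + 4²/(74.9 fm)²].
Evaluating gives E = 1.877×10^-13 J = 1.17×10^6 eV.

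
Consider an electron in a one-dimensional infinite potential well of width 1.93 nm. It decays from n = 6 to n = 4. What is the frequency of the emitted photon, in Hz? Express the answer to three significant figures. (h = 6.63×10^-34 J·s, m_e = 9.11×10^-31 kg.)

f = 4.88×10^14 Hz

E_1 = h²/(8m_eL²) = 1.619×10^-20 J and ΔE = (6² − 4²)E_1 = 3.238×10^-19 J.
f = ΔE/h = 3.238×10^-19/6.63×10^-34 = 4.88×10^14 Hz.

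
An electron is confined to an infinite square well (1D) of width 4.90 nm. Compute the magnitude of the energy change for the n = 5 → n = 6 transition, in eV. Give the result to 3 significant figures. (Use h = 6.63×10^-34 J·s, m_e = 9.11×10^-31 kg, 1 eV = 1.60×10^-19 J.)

|ΔE| = 0.173 eV

E_1 = h²/(8m_eL²) = 2.512×10^-21 J.
|ΔE| = |5² − 6²|·E_1 = 11·2.512×10^-21 J = 2.763×10^-20 J = 0.173 eV.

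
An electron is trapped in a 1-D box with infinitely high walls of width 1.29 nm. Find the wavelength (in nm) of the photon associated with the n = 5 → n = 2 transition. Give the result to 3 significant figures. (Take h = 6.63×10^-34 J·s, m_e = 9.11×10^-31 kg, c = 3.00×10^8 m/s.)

λ = 261 nm

E_1 = h²/(8m_eL²) = 3.624×10^-20 J, so ΔE = (5² − 2²)E_1 = 7.610×10^-19 J.
λ = hc/ΔE = (6.63×10^-34·3.00×10^8)/7.610×10^-19 = 2.61×10^-7 m = 261 nm.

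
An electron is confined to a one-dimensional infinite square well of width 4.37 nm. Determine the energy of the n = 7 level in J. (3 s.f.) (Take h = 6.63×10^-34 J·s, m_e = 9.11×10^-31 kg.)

E_7 = 1.55×10^-19 J

For an infinite well E_n = n²h²/(8m_eL²), so E_1 = h²/(8m_eL²) = (6.63×10^-34)²/(8·9.11×10^-31·(4.37×10^-9 m)²) = 3.158×10^-21 J.
Then E_7 = 7²·E_1 = 49·3.158×10^-21 J = 1.55×10^-19 J.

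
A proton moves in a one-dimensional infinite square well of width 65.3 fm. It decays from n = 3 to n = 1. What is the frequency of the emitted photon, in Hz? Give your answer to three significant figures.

E_1 = h²/(8m_pL²) = 7.693×10^-15 J and ΔE = (3² − 1²)E_1 = 6.154×10^-14 J.
f = ΔE/h = 6.154×10^-14/6.626×10^-34 = 9.29×10^19 Hz.

f = 9.29×10^19 Hz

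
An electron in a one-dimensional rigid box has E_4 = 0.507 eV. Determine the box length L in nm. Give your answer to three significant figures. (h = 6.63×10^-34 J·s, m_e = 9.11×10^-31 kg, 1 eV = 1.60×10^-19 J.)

From E_n = n²h²/(8m_eL²), L = n·h/√(8m_eE_n).
E_4 = 0.507 eV = 8.112×10^-20 J, so L = 4·6.63×10^-34/√(8·9.11×10^-31·8.112×10^-20) = 3.45×10^-9 m = 3.45 nm.

L = 3.45 nm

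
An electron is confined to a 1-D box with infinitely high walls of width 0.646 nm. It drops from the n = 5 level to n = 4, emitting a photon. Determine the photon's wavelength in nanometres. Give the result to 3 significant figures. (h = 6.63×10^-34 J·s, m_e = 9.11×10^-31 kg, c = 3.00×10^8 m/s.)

λ = 153 nm

E_1 = h²/(8m_eL²) = 1.445×10^-19 J, so ΔE = (5² − 4²)E_1 = 1.301×10^-18 J.
λ = hc/ΔE = (6.63×10^-34·3.00×10^8)/1.301×10^-18 = 1.53×10^-7 m = 153 nm.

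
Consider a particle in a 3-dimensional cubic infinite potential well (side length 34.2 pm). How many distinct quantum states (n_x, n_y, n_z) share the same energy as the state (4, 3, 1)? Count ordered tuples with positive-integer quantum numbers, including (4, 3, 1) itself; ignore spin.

degeneracy = 6

The level has n_x² + n_y² + n_z² = 26. The ordered positive-integer solutions are (1, 3, 4), (1, 4, 3), (3, 1, 4), (3, 4, 1), (4, 1, 3), (4, 3, 1).
That gives 6 states.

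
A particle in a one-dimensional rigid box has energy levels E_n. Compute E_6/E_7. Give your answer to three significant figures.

E_n ∝ n², so E_6/E_7 = 6²/7² = 36/49 = 0.735.

0.735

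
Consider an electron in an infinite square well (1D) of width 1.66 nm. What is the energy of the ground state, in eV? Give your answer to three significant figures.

For an infinite well E_n = n²h²/(8m_eL²), so E_1 = h²/(8m_eL²) = (6.626×10^-34)²/(8·9.109×10^-31·(1.66×10^-9 m)²) = 2.186×10^-20 J.
Converting, E_1 = 2.186×10^-20 J / (1.602×10^-19 J/eV) = 0.136 eV.

E_1 = 0.136 eV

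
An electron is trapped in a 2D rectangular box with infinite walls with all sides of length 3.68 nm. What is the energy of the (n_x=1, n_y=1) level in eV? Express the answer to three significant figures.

E = 0.0555 eV

For a 2D rectangular well E = (h²/8m_e)·Σ n_i²/L_i² = (6.626×10^-34)²/(8·9.109×10^-31) · [1²/(3.68 nm)² + 1²/(3.68 nm)²].
Evaluating gives E = 8.898×10^-21 J = 0.0555 eV.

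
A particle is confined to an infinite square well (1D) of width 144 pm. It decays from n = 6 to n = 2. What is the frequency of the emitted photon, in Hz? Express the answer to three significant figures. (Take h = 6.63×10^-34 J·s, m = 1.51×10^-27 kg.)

f = 8.47×10^13 Hz

E_1 = h²/(8mL²) = 1.755×10^-21 J and ΔE = (6² − 2²)E_1 = 5.616×10^-20 J.
f = ΔE/h = 5.616×10^-20/6.63×10^-34 = 8.47×10^13 Hz.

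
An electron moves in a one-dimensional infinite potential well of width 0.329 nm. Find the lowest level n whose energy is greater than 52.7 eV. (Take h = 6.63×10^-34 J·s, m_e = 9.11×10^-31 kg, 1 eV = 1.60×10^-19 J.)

n = 4

E_1 = h²/(8m_eL²) = 5.572×10^-19 J = 3.483 eV.
Need n² > 52.7/3.483 = 15.13, i.e. n > 3.890.
The smallest integer satisfying this is n = 4.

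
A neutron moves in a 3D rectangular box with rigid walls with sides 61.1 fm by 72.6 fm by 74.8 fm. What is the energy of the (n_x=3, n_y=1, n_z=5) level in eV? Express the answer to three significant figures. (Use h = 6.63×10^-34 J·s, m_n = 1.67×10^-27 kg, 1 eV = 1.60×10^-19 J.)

E = 1.45×10^6 eV

For a 3D rectangular well E = (h²/8m_n)·Σ n_i²/L_i² = (6.63×10^-34)²/(8·1.67×10^-27) · [3²/(61.1 fm)² + 1²/(72.6 fm)² + 5²/(74.8 fm)²].
Evaluating gives E = 2.326×10^-13 J = 1.45×10^6 eV.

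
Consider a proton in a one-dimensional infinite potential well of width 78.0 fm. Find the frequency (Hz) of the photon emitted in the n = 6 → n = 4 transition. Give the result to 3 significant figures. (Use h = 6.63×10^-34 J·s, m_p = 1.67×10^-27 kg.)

f = 1.63×10^20 Hz

E_1 = h²/(8m_pL²) = 5.408×10^-15 J and ΔE = (6² − 4²)E_1 = 1.082×10^-13 J.
f = ΔE/h = 1.082×10^-13/6.63×10^-34 = 1.63×10^20 Hz.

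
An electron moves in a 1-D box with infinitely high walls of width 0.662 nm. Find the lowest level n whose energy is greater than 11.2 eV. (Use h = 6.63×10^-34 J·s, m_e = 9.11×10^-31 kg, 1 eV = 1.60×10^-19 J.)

E_1 = h²/(8m_eL²) = 1.376×10^-19 J = 0.8600 eV.
Need n² > 11.2/0.8600 = 13.02, i.e. n > 3.608.
The smallest integer satisfying this is n = 4.

n = 4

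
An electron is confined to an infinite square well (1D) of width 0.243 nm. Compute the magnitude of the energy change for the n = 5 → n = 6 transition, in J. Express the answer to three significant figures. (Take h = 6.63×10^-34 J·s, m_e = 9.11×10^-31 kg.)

|ΔE| = 1.12×10^-17 J

E_1 = h²/(8m_eL²) = 1.021×10^-18 J.
|ΔE| = |5² − 6²|·E_1 = 11·1.021×10^-18 J = 1.12×10^-17 J.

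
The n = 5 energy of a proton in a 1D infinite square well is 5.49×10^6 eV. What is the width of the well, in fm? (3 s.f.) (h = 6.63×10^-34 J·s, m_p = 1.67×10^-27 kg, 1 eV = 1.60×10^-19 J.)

L = 30.6 fm

From E_n = n²h²/(8m_pL²), L = n·h/√(8m_pE_n).
E_5 = 5.49×10^6 eV = 8.784×10^-13 J, so L = 5·6.63×10^-34/√(8·1.67×10^-27·8.784×10^-13) = 3.06×10^-14 m = 30.6 fm.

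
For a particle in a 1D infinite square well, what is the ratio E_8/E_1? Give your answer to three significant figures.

64.0

E_n ∝ n², so E_8/E_1 = 8²/1² = 64/1 = 64.0.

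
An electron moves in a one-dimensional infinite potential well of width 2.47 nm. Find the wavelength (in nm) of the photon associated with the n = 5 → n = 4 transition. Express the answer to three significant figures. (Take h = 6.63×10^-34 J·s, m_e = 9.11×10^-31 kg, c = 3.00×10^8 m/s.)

λ = 2.24×10^3 nm

E_1 = h²/(8m_eL²) = 9.886×10^-21 J, so ΔE = (5² − 4²)E_1 = 8.897×10^-20 J.
λ = hc/ΔE = (6.63×10^-34·3.00×10^8)/8.897×10^-20 = 2.24×10^-6 m = 2.24×10^3 nm.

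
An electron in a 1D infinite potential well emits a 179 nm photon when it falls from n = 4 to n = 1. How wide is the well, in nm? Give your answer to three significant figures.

L = 0.902 nm

The photon carries ΔE = hc/λ = 6.626×10^-34·2.998×10^8/1.79×10^-7 m = 1.110×10^-18 J.
Since ΔE = (4² − 1²)E_1, E_1 = 7.400×10^-20 J, and L = h/√(8m_eE_1) = 9.02×10^-10 m = 0.902 nm.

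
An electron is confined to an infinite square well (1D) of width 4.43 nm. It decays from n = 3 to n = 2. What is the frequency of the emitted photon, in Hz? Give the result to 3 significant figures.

f = 2.32×10^13 Hz

E_1 = h²/(8m_eL²) = 3.070×10^-21 J and ΔE = (3² − 2²)E_1 = 1.535×10^-20 J.
f = ΔE/h = 1.535×10^-20/6.626×10^-34 = 2.32×10^13 Hz.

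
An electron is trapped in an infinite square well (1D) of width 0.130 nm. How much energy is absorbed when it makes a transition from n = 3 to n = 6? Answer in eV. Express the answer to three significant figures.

|ΔE| = 601 eV

E_1 = h²/(8m_eL²) = 3.565×10^-18 J.
|ΔE| = |3² − 6²|·E_1 = 27·3.565×10^-18 J = 9.625×10^-17 J = 601 eV.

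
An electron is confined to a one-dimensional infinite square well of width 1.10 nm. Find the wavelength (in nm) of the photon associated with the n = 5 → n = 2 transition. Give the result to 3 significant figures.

E_1 = h²/(8m_eL²) = 4.979×10^-20 J, so ΔE = (5² − 2²)E_1 = 1.046×10^-18 J.
λ = hc/ΔE = (6.626×10^-34·2.998×10^8)/1.046×10^-18 = 1.90×10^-7 m = 190 nm.

λ = 190 nm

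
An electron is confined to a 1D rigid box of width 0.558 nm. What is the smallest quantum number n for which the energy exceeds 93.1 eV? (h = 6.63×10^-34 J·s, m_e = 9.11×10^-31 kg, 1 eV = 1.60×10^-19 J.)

E_1 = h²/(8m_eL²) = 1.937×10^-19 J = 1.211 eV.
Need n² > 93.1/1.211 = 76.88, i.e. n > 8.768.
The smallest integer satisfying this is n = 9.

n = 9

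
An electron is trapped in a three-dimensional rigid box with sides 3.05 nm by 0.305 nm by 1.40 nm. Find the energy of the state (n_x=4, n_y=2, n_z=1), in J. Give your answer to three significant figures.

E = 2.72×10^-18 J

For a 3D rectangular well E = (h²/8m_e)·Σ n_i²/L_i² = (6.626×10^-34)²/(8·9.109×10^-31) · [4²/(3.05 nm)² + 2²/(0.305 nm)² + 1²/(1.40 nm)²].
Evaluating gives E = 2.72×10^-18 J.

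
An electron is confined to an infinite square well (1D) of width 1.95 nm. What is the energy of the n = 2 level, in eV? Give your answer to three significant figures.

E_2 = 0.396 eV

For an infinite well E_n = n²h²/(8m_eL²), so E_1 = h²/(8m_eL²) = (6.626×10^-34)²/(8·9.109×10^-31·(1.95×10^-9 m)²) = 1.584×10^-20 J.
Then E_2 = 2²·E_1 = 4·1.584×10^-20 J = 6.336×10^-20 J.
Converting, E_2 = 6.336×10^-20 J / (1.602×10^-19 J/eV) = 0.396 eV.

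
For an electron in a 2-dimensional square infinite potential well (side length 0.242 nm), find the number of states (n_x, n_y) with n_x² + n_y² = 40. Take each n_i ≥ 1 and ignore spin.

The level has n_x² + n_y² = 40. The ordered positive-integer solutions are (2, 6), (6, 2).
That gives 2 states.

degeneracy = 2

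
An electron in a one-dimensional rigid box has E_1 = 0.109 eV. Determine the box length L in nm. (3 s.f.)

L = 1.86 nm

From E_n = n²h²/(8m_eL²), L = n·h/√(8m_eE_n).
E_1 = 0.109 eV = 1.746×10^-20 J, so L = 1·6.626×10^-34/√(8·9.109×10^-31·1.746×10^-20) = 1.86×10^-9 m = 1.86 nm.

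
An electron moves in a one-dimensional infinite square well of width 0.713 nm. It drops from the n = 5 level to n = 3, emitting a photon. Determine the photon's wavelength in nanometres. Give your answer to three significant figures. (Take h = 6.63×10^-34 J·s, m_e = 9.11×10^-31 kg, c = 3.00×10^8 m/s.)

λ = 105 nm

E_1 = h²/(8m_eL²) = 1.186×10^-19 J, so ΔE = (5² − 3²)E_1 = 1.898×10^-18 J.
λ = hc/ΔE = (6.63×10^-34·3.00×10^8)/1.898×10^-18 = 1.05×10^-7 m = 105 nm.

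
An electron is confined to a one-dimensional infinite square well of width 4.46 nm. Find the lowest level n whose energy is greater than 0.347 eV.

n = 5

E_1 = h²/(8m_eL²) = 3.029×10^-21 J = 0.01891 eV.
Need n² > 0.347/0.01891 = 18.35, i.e. n > 4.284.
The smallest integer satisfying this is n = 5.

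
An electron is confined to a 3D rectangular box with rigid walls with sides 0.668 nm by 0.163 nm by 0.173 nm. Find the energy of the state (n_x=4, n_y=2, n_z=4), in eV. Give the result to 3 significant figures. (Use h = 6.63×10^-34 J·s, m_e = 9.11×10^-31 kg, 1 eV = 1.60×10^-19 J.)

For a 3D rectangular well E = (h²/8m_e)·Σ n_i²/L_i² = (6.63×10^-34)²/(8·9.11×10^-31) · [4²/(0.668 nm)² + 2²/(0.163 nm)² + 4²/(0.173 nm)²].
Evaluating gives E = 4.349×10^-17 J = 272 eV.

E = 272 eV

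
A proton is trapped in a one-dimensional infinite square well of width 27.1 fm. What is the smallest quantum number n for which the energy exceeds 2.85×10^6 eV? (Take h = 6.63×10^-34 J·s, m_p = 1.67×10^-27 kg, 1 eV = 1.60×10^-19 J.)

E_1 = h²/(8m_pL²) = 4.480×10^-14 J = 2.800×10^5 eV.
Need n² > 2.85×10^6/2.800×10^5 = 10.18, i.e. n > 3.191.
The smallest integer satisfying this is n = 4.

n = 4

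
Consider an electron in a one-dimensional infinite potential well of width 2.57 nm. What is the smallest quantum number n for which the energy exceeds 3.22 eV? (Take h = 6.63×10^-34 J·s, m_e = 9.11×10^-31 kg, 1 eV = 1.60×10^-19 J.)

E_1 = h²/(8m_eL²) = 9.132×10^-21 J = 0.05708 eV.
Need n² > 3.22/0.05708 = 56.41, i.e. n > 7.511.
The smallest integer satisfying this is n = 8.

n = 8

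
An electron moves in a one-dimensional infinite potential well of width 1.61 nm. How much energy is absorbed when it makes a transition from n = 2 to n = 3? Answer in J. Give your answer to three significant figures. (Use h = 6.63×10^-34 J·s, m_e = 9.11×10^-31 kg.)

E_1 = h²/(8m_eL²) = 2.327×10^-20 J.
|ΔE| = |2² − 3²|·E_1 = 5·2.327×10^-20 J = 1.16×10^-19 J.

|ΔE| = 1.16×10^-19 J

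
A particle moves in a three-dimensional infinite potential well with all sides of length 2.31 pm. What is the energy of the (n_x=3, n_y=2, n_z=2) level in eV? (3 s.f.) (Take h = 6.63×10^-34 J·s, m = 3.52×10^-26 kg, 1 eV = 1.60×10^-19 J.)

E = 31.1 eV

For a 3D rectangular well E = (h²/8m)·Σ n_i²/L_i² = (6.63×10^-34)²/(8·3.52×10^-26) · [3²/(2.31 pm)² + 2²/(2.31 pm)² + 2²/(2.31 pm)²].
Evaluating gives E = 4.973×10^-18 J = 31.1 eV.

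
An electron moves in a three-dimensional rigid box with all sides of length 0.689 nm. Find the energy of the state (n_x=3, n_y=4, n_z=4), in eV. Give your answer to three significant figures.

E = 32.5 eV

For a 3D rectangular well E = (h²/8m_e)·Σ n_i²/L_i² = (6.626×10^-34)²/(8·9.109×10^-31) · [3²/(0.689 nm)² + 4²/(0.689 nm)² + 4²/(0.689 nm)²].
Evaluating gives E = 5.203×10^-18 J = 32.5 eV.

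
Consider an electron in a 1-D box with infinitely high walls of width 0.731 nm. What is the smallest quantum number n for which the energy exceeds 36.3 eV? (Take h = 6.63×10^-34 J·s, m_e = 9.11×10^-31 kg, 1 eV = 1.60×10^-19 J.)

E_1 = h²/(8m_eL²) = 1.129×10^-19 J = 0.7056 eV.
Need n² > 36.3/0.7056 = 51.45, i.e. n > 7.173.
The smallest integer satisfying this is n = 8.

n = 8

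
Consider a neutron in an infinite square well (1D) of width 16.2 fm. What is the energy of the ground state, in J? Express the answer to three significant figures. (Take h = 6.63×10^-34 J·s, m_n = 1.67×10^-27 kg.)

For an infinite well E_n = n²h²/(8m_nL²), so E_1 = h²/(8m_nL²) = (6.63×10^-34)²/(8·1.67×10^-27·(1.62×10^-14 m)²) = 1.254×10^-13 J.

E_1 = 1.25×10^-13 J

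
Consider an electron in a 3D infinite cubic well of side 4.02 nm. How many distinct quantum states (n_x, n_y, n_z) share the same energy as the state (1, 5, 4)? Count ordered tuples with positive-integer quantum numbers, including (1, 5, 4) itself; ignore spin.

The level has n_x² + n_y² + n_z² = 42. The ordered positive-integer solutions are (1, 4, 5), (1, 5, 4), (4, 1, 5), (4, 5, 1), (5, 1, 4), (5, 4, 1).
That gives 6 states.

degeneracy = 6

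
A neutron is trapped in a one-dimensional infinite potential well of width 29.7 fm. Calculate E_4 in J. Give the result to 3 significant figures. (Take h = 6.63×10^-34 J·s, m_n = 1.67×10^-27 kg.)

For an infinite well E_n = n²h²/(8m_nL²), so E_1 = h²/(8m_nL²) = (6.63×10^-34)²/(8·1.67×10^-27·(2.97×10^-14 m)²) = 3.730×10^-14 J.
Then E_4 = 4²·E_1 = 16·3.730×10^-14 J = 5.97×10^-13 J.

E_4 = 5.97×10^-13 J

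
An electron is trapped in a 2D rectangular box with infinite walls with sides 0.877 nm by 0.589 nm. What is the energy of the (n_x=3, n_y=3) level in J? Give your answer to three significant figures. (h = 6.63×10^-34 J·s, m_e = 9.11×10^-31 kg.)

E = 2.27×10^-18 J

For a 2D rectangular well E = (h²/8m_e)·Σ n_i²/L_i² = (6.63×10^-34)²/(8·9.11×10^-31) · [3²/(0.877 nm)² + 3²/(0.589 nm)²].
Evaluating gives E = 2.27×10^-18 J.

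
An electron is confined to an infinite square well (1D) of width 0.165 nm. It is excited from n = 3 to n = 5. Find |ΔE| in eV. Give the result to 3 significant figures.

E_1 = h²/(8m_eL²) = 2.213×10^-18 J.
|ΔE| = |3² − 5²|·E_1 = 16·2.213×10^-18 J = 3.541×10^-17 J = 221 eV.

|ΔE| = 221 eV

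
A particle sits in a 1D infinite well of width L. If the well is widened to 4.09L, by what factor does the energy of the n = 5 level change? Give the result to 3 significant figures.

E_n ∝ 1/L², so the energy scales by 1/4.09² = 0.0598.

0.0598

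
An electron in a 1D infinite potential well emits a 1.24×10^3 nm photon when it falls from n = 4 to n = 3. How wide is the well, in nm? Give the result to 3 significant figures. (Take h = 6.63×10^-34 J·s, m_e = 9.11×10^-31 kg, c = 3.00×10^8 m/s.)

The photon carries ΔE = hc/λ = 6.63×10^-34·3.00×10^8/1.24×10^-6 m = 1.604×10^-19 J.
Since ΔE = (4² − 3²)E_1, E_1 = 2.291×10^-20 J, and L = h/√(8m_eE_1) = 1.62×10^-9 m = 1.62 nm.

L = 1.62 nm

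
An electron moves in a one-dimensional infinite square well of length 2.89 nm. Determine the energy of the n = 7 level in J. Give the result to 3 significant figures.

For an infinite well E_n = n²h²/(8m_eL²), so E_1 = h²/(8m_eL²) = (6.626×10^-34)²/(8·9.109×10^-31·(2.89×10^-9 m)²) = 7.214×10^-21 J.
Then E_7 = 7²·E_1 = 49·7.214×10^-21 J = 3.53×10^-19 J.

E_7 = 3.53×10^-19 J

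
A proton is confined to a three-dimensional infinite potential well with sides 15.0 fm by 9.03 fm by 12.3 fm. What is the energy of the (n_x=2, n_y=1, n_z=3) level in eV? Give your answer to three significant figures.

E = 1.83×10^7 eV

For a 3D rectangular well E = (h²/8m_p)·Σ n_i²/L_i² = (6.626×10^-34)²/(8·1.673×10^-27) · [2²/(15.0 fm)² + 1²/(9.03 fm)² + 3²/(12.3 fm)²].
Evaluating gives E = 2.937×10^-12 J = 1.83×10^7 eV.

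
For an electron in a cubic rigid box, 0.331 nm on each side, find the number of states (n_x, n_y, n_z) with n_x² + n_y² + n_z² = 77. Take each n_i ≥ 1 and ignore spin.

The level has n_x² + n_y² + n_z² = 77. The ordered positive-integer solutions are (2, 3, 8), (2, 8, 3), (3, 2, 8), (3, 8, 2), (4, 5, 6), (4, 6, 5), (5, 4, 6), (5, 6, 4), (6, 4, 5), (6, 5, 4), (8, 2, 3), (8, 3, 2).
That gives 12 states.

degeneracy = 12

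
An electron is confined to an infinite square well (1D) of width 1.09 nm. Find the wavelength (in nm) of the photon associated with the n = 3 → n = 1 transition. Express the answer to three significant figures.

E_1 = h²/(8m_eL²) = 5.071×10^-20 J, so ΔE = (3² − 1²)E_1 = 4.057×10^-19 J.
λ = hc/ΔE = (6.626×10^-34·2.998×10^8)/4.057×10^-19 = 4.90×10^-7 m = 490 nm.

λ = 490 nm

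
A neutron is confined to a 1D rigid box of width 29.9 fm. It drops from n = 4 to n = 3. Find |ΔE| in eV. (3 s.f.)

|ΔE| = 1.60×10^6 eV

E_1 = h²/(8m_nL²) = 3.665×10^-14 J.
|ΔE| = |4² − 3²|·E_1 = 7·3.665×10^-14 J = 2.566×10^-13 J = 1.60×10^6 eV.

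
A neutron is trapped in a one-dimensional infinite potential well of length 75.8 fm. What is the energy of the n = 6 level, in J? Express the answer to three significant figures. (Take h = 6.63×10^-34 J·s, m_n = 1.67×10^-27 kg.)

For an infinite well E_n = n²h²/(8m_nL²), so E_1 = h²/(8m_nL²) = (6.63×10^-34)²/(8·1.67×10^-27·(7.58×10^-14 m)²) = 5.726×10^-15 J.
Then E_6 = 6²·E_1 = 36·5.726×10^-15 J = 2.06×10^-13 J.

E_6 = 2.06×10^-13 J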